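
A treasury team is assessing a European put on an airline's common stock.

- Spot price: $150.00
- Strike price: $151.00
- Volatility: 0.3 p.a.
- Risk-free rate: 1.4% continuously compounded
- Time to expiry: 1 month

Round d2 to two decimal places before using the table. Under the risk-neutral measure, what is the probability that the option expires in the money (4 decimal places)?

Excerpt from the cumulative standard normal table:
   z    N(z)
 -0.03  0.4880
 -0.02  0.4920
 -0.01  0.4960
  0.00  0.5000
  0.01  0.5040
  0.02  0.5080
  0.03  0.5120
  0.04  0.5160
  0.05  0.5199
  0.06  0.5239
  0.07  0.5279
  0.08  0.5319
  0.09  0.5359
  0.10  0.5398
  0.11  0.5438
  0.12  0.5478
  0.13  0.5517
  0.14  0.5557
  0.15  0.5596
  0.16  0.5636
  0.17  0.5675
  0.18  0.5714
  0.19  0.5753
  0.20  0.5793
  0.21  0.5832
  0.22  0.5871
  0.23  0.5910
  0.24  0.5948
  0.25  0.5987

σ√T = 0.3 × 0.2887 = 0.0866
ln(S/K) + (r + σ²/2)T = ln(150/151) + (0.014 + 0.3²/2)·0.08333 = -0.0066 + 0.0049 = -0.0017
d₁ = -0.0017 / 0.0866 = -0.0200 ⇒ -0.02
d₂ = d₁ − σ√T = -0.0200 − 0.0866 = -0.1066 ⇒ -0.11
Risk-neutral Pr[S_T < K] = N(−d₂) = N(0.11) = 0.5438

0.5438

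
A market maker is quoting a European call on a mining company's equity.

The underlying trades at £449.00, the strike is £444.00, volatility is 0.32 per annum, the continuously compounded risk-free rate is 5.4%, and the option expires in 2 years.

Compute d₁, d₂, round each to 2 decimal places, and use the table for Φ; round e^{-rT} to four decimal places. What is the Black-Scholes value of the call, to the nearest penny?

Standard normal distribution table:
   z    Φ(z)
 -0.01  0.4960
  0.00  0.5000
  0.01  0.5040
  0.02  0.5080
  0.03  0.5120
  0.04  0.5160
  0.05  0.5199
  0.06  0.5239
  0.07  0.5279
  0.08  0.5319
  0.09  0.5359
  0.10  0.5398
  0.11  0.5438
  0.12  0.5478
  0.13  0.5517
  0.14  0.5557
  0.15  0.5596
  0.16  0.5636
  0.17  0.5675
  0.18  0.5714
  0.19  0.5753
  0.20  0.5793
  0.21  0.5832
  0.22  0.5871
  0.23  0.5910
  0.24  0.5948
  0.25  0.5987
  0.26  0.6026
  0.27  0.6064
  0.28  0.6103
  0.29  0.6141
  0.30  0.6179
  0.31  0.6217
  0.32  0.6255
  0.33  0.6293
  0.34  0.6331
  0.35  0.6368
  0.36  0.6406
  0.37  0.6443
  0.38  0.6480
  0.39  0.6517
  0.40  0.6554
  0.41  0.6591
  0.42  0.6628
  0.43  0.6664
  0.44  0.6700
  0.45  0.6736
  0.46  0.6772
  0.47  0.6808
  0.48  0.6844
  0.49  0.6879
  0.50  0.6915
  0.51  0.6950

T = 2;  σ√T = 0.4525
ln(S/K) + (r + σ²/2)T = ln(449/444) + (0.054 + 0.32²/2)·2 = 0.0112 + 0.2104 = 0.2216
d₁ = 0.2216 / 0.4525 = 0.4897 which rounds to 0.49
d₂ = d₁ − σ√T = 0.4897 − 0.4525 = 0.0371 which rounds to 0.04
e^(−rT) = e^(−0.054·2) = 0.8976
N(d₁) = N(0.49) = 0.6879;  N(d₂) = N(0.04) = 0.5160
C = 449·0.6879 − 444·0.8976·0.5160 = 308.8671 − 205.6438 = 103.2233

£103.22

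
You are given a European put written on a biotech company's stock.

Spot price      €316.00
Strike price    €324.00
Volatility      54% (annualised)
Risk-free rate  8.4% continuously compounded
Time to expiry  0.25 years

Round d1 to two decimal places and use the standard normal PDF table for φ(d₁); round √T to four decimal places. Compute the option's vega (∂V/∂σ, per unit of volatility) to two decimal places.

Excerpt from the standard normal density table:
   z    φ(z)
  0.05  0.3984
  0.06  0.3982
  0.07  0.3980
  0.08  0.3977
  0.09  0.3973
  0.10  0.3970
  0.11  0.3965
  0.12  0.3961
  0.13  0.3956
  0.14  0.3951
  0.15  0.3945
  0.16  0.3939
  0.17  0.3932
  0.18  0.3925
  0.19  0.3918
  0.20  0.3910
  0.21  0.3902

62.58

T = 0.25;  σ√T = 0.2700
ln(S/K) + (r + σ²/2)T = ln(316/324) + (0.084 + 0.54²/2)·0.25 = -0.0250 + 0.0575 = 0.0324
d₁ = 0.0324 / 0.2700 = 0.1202 → 0.12
√T = √0.25 = 0.5000
φ(d₁) = φ(0.12) = 0.3961
vega = S·φ(d₁)·√T = 316·0.3961·0.5000 = 62.5838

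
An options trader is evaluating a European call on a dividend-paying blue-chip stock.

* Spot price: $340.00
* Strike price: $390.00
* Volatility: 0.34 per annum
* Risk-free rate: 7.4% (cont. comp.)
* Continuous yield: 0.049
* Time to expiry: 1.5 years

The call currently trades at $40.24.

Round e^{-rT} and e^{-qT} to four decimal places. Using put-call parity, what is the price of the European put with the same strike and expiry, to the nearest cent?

$73.36

e^(−qT) = e^(−0.049·1.5) = 0.9291;  e^(−rT) = e^(−0.074·1.5) = 0.8949
Put-call parity: C − P = S·e^(−qT) − K·e^(−rT) = 340·0.9291 − 390·0.8949 = 315.8940 − 349.0110 = -33.1170
P = C − (C − P) = 40.24 − (-33.1170) = 73.3570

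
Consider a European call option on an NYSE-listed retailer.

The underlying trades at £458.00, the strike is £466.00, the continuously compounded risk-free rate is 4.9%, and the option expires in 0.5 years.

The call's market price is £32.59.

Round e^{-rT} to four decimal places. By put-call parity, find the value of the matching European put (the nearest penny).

£29.31

exp(−rT) = exp(−0.049·0.5) = 0.9758
Put-call parity: C − P = S − K·e^(−rT) = 458 − 466·0.9758 = 458 − 454.7228 = 3.2772
P = C − (C − P) = 32.59 − (3.2772) = 29.3128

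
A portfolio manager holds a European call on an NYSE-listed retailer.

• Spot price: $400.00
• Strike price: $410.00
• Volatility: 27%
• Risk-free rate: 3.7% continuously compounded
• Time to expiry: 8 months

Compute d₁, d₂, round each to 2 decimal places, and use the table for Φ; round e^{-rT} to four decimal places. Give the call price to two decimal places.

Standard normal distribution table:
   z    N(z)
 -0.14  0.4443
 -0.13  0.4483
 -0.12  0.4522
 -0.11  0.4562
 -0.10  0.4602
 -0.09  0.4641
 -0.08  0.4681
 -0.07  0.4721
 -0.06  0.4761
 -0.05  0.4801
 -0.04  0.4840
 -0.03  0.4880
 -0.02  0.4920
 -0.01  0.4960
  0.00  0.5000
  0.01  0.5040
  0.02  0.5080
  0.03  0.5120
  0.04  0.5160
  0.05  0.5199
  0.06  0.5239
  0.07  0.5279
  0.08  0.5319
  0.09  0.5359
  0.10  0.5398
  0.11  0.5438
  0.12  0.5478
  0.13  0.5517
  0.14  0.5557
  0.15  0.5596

$35.04

T = 0.6667;  σ√T = 0.2205
ln(S/K) + (r + σ²/2)T = ln(400/410) + (0.037 + 0.27²/2)·0.6667 = -0.0247 + 0.0490 = 0.0243
d₁ = 0.0243 / 0.2205 = 0.1101 ≈ 0.11
d₂ = d₁ − σ√T = 0.1101 − 0.2205 = -0.1103 ≈ -0.11
e^(−rT) = e^(−0.037·0.6667) = 0.9756
C = 400·N(0.11) − 410·0.9756·N(-0.11) = 400·0.5438 − 410·0.9756·0.4562 = 217.5200 − 182.4782 = 35.0418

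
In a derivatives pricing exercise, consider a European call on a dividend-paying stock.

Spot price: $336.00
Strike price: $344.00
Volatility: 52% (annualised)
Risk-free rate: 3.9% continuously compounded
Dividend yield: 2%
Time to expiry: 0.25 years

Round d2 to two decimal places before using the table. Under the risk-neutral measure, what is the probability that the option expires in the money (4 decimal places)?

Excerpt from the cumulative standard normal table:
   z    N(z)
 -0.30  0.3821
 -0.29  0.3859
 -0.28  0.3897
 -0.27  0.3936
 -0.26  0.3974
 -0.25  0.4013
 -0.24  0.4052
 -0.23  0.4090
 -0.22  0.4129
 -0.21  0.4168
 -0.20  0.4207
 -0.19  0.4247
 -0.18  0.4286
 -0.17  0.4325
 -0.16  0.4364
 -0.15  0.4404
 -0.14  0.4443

0.4207

σ√T = 0.52 × 0.5000 = 0.2600
d₁ = [ln(336/344) + (0.039 − 0.02 + 0.52²/2)·0.25] / 0.2600 = [-0.0235 + 0.0386] / 0.2600 = 0.0578 ≈ 0.06
d₂ = d₁ − σ√T = 0.0578 − 0.2600 = -0.2022 ≈ -0.20
Risk-neutral Pr[S_T > K] = N(d₂) = N(-0.20) = 0.4207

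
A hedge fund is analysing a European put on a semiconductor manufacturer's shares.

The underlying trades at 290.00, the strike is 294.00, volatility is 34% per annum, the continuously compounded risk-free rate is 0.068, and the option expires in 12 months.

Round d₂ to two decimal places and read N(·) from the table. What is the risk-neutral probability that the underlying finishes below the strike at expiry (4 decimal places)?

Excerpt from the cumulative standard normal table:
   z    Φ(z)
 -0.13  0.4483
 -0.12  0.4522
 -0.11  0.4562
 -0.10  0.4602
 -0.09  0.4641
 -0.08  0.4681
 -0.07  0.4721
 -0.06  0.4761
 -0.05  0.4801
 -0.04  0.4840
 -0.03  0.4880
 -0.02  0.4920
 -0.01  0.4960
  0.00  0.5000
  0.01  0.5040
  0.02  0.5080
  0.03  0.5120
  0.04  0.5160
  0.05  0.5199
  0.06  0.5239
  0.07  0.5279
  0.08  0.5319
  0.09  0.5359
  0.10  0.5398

0.5040

T = 1;  σ√T = 0.3400
d₁ = [ln(290/294) + (0.068 + 0.34²/2)·1] / 0.3400 = [-0.0137 + 0.1258] / 0.3400 = 0.3297 which rounds to 0.33
d₂ = d₁ − σ√T = 0.3297 − 0.3400 = -0.0103 which rounds to -0.01
Pr(exercise) under Q = N(−d₂) = N(0.01) = 0.5040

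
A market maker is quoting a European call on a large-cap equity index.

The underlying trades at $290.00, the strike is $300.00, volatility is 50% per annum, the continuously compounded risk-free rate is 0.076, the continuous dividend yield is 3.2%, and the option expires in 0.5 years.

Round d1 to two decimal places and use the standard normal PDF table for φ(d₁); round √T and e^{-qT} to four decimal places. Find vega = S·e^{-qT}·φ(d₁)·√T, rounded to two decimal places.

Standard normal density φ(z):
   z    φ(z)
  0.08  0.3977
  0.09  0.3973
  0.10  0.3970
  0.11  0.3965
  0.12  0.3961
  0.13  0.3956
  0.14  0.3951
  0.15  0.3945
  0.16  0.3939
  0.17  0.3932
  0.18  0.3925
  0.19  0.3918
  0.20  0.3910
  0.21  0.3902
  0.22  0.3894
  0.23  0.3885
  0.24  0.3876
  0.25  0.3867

79.73

σ√T = 0.5 × 0.7071 = 0.3536
d₁ = [ln(290/300) + (0.076 − 0.032 + 0.5²/2)·0.5] / 0.3536 = [-0.0339 + 0.0845] / 0.3536 = 0.1431 ⇒ 0.14
√T = √0.5 = 0.7071
φ(d₁) = φ(0.14) = 0.3951
e^(−qT) = e^(−0.032·0.5) = 0.9841
vega = S·e^(−qT)·φ(d₁)·√T = 290·0.9841·0.3951·0.7071 = 79.7306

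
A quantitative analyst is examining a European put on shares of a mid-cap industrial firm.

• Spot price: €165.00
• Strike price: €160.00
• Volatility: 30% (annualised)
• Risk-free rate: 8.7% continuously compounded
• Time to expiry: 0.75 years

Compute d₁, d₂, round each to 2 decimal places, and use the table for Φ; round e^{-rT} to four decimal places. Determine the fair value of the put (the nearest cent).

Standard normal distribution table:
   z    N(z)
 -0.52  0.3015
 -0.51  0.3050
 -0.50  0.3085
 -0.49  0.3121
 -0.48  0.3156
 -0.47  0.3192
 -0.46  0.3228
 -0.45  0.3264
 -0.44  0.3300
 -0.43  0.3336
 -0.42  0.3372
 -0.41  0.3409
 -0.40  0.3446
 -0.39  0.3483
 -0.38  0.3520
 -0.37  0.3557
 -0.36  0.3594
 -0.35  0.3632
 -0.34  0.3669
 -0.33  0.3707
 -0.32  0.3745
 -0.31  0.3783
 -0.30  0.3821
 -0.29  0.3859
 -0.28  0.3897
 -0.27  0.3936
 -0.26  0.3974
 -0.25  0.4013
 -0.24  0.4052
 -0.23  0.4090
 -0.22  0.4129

T = 0.75;  σ√T = 0.2598
d₁ = [ln(165/160) + (0.087 + ½·0.3²)·0.75] / (σ√T) = (0.0308 + 0.0990) / 0.2598 = 0.4995 which rounds to 0.50
d₂ = 0.4995 − 0.2598 = 0.2397 which rounds to 0.24
e^(−rT) = e^(−0.087·0.75) = 0.9368
N(−d₂) = N(-0.24) = 0.4052;  N(−d₁) = N(-0.50) = 0.3085
P = 160·0.9368·0.4052 − 165·0.3085 = 60.7346 − 50.9025 = 9.8321

€9.83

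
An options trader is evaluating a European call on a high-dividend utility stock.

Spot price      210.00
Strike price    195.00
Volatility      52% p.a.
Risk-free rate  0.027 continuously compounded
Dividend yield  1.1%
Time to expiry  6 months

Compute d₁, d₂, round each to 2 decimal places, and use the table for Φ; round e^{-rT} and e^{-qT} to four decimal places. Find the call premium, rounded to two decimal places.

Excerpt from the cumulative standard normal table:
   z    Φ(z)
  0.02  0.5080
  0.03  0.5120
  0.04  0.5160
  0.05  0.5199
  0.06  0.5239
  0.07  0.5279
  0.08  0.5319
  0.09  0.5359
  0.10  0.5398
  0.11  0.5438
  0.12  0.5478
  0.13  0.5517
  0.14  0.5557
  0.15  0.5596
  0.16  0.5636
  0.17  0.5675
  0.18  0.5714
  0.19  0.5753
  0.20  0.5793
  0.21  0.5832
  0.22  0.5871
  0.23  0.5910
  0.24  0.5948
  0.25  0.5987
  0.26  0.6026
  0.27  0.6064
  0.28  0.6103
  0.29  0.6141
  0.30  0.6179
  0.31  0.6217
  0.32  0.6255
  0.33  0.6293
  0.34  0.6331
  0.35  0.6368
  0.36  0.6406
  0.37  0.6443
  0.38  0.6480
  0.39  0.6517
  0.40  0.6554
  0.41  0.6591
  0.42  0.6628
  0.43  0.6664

σ√T = 0.52·√0.5 = 0.3677
ln(S/K) + (r − q + σ²/2)T = ln(210/195) + (0.027 − 0.011 + 0.52²/2)·0.5 = 0.0741 + 0.0756 = 0.1497
d₁ = 0.1497 / 0.3677 = 0.4072 ≈ 0.41
d₂ = d₁ − σ√T = 0.4072 − 0.3677 = 0.0395 ≈ 0.04
exp(−qT) = exp(−0.011·0.5) = 0.9945;  exp(−rT) = exp(−0.027·0.5) = 0.9866
C = 210·0.9945·N(0.41) − 195·0.9866·N(0.04) = 210·0.9945·0.6591 − 195·0.9866·0.5160 = 137.6497 − 99.2717 = 38.3780

38.38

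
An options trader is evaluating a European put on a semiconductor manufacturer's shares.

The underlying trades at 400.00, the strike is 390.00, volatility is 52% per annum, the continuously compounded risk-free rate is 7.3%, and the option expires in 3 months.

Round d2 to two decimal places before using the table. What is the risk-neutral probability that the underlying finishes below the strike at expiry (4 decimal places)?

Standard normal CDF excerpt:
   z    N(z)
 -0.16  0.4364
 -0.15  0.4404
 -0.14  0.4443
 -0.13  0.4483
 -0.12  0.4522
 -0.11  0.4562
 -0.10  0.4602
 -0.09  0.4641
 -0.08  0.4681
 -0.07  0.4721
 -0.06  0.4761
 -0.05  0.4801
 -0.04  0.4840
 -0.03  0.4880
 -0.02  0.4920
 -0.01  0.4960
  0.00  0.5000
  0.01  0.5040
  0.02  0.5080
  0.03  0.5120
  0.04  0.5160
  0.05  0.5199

0.4840

σ√T = 0.52 × 0.5000 = 0.2600
d₁ = [ln(400/390) + (0.073 + 0.52²/2)·0.25] / 0.2600 = [0.0253 + 0.0520] / 0.2600 = 0.2976 → 0.30
d₂ = d₁ − σ√T = 0.2976 − 0.2600 = 0.0376 → 0.04
Pr(exercise) under Q = N(−d₂) = N(-0.04) = 0.4840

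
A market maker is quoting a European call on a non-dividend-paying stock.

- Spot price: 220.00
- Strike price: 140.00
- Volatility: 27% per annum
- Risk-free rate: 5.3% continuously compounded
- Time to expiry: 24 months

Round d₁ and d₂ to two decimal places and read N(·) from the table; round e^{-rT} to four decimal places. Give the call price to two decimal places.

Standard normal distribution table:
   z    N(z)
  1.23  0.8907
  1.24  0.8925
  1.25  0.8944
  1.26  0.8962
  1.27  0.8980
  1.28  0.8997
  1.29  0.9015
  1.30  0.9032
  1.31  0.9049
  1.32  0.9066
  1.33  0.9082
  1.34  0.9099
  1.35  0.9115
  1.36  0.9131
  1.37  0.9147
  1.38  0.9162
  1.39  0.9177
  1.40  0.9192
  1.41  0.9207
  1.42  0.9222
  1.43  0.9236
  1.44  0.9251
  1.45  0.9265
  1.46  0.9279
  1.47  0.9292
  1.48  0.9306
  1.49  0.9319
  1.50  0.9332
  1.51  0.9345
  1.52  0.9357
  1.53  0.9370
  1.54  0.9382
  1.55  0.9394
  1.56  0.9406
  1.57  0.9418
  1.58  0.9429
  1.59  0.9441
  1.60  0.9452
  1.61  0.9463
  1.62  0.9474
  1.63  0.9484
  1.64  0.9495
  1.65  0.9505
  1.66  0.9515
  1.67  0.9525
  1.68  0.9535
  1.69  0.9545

σ√T = 0.27·√2 = 0.3818
d₁ = [ln(220/140) + (0.053 + 0.27²/2)·2] / 0.3818 = [0.4520 + 0.1789] / 0.3818 = 1.6522 → 1.65
d₂ = d₁ − σ√T = 1.6522 − 0.3818 = 1.2704 → 1.27
e^(−rT) = e^(−0.053·2) = 0.8994
N(d₁) = N(1.65) = 0.9505;  N(d₂) = N(1.27) = 0.8980
C = 220·0.9505 − 140·0.8994·0.8980 = 209.1100 − 113.0726 = 96.0374

96.04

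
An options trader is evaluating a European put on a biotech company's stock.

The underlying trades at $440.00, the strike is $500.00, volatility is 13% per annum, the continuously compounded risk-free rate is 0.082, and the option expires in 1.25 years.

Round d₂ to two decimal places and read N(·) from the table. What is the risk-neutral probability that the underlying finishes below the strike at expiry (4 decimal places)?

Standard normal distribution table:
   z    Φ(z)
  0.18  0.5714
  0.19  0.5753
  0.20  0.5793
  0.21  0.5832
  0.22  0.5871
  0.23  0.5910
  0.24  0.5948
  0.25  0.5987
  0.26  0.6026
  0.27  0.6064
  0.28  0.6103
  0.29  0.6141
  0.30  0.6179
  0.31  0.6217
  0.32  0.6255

0.5987

σ√T = 0.13·√1.25 = 0.1453
d₁ = [ln(440/500) + (0.082 + ½·0.13²)·1.25] / (σ√T) = (-0.1278 + 0.1131) / 0.1453 = -0.1016 ≈ -0.10
d₂ = -0.1016 − 0.1453 = -0.2470 ≈ -0.25
Pr(exercise) under Q = N(−d₂) = N(0.25) = 0.5987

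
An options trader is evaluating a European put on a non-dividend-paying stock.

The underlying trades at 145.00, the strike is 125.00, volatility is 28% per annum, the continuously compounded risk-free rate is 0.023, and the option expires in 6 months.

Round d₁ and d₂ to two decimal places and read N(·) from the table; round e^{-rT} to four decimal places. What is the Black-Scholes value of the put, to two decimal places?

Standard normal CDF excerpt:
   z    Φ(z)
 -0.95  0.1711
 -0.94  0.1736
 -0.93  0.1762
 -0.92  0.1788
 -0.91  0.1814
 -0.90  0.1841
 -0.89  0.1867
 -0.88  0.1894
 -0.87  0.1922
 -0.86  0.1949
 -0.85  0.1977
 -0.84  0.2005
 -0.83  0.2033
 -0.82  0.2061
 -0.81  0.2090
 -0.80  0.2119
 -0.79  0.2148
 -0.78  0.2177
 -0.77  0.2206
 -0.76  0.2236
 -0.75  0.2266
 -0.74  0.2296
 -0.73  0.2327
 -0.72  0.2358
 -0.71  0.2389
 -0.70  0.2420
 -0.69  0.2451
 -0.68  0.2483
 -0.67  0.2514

3.22

σ√T = 0.28 × 0.7071 = 0.1980
ln(S/K) + (r + σ²/2)T = ln(145/125) + (0.023 + 0.28²/2)·0.5 = 0.1484 + 0.0311 = 0.1795
d₁ = 0.1795 / 0.1980 = 0.9067 ⇒ 0.91
d₂ = d₁ − σ√T = 0.9067 − 0.1980 = 0.7087 ⇒ 0.71
exp(−rT) = exp(−0.023·0.5) = 0.9886
N(−d₂) = N(-0.71) = 0.2389;  N(−d₁) = N(-0.91) = 0.1814
P = 125·0.9886·0.2389 − 145·0.1814 = 29.5221 − 26.3030 = 3.2191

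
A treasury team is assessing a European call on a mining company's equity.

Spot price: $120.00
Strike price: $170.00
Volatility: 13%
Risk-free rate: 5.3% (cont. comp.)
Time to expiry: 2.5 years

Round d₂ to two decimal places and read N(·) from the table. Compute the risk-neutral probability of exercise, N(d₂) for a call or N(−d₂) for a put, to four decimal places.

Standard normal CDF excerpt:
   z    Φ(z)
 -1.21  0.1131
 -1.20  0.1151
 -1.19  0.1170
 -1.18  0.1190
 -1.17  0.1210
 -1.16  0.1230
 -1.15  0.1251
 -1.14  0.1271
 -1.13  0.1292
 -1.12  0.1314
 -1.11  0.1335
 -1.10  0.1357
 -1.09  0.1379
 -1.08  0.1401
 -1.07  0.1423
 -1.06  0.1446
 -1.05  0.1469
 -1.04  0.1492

T = 2.5;  σ√T = 0.2055
ln(S/K) + (r + σ²/2)T = ln(120/170) + (0.053 + 0.13²/2)·2.5 = -0.3483 + 0.1536 = -0.1947
d₁ = -0.1947 / 0.2055 = -0.9471 → -0.95
d₂ = d₁ − σ√T = -0.9471 − 0.2055 = -1.1527 → -1.15
Pr(exercise) under Q = N(d₂) = 0.1251

0.1251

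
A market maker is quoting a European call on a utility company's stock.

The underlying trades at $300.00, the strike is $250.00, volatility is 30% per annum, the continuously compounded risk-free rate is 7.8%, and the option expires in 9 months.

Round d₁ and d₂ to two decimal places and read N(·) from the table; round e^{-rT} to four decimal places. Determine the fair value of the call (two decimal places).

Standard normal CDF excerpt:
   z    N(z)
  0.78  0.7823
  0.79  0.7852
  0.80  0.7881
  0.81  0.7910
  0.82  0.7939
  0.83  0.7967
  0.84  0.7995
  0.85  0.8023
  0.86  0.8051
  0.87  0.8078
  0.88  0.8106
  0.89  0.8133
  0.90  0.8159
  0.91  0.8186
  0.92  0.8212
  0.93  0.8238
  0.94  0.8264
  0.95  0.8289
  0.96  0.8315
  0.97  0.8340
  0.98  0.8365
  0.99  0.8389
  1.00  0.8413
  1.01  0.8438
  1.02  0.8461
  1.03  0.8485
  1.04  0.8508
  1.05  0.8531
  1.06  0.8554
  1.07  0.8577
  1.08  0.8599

σ√T = 0.3·√0.75 = 0.2598
d₁ = [ln(300/250) + (0.078 + 0.3²/2)·0.75] / 0.2598 = [0.1823 + 0.0922] / 0.2598 = 1.0568 which rounds to 1.06
d₂ = d₁ − σ√T = 1.0568 − 0.2598 = 0.7970 which rounds to 0.80
exp(−rT) = exp(−0.078·0.75) = 0.9432
N(d₁) = N(1.06) = 0.8554;  N(d₂) = N(0.80) = 0.7881
C = 300·0.8554 − 250·0.9432·0.7881 = 256.6200 − 185.8340 = 70.7860

$70.79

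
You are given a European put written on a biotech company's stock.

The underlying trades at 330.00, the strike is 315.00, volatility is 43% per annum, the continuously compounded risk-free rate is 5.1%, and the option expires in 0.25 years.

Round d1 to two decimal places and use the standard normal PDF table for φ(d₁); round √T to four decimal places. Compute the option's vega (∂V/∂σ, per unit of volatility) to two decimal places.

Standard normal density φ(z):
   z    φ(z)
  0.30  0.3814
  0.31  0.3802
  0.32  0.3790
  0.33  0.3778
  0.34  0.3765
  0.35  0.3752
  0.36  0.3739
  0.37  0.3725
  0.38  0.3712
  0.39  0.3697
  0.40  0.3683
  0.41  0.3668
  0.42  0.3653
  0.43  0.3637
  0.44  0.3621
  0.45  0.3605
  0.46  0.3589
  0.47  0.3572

σ√T = 0.43 × 0.5000 = 0.2150
d₁ = [ln(330/315) + (0.051 + 0.43²/2)·0.25] / 0.2150 = [0.0465 + 0.0359] / 0.2150 = 0.3832 ⇒ 0.38
√T = √0.25 = 0.5000
φ(d₁) = φ(0.38) = 0.3712
vega = S·φ(d₁)·√T = 330·0.3712·0.5000 = 61.2480

61.25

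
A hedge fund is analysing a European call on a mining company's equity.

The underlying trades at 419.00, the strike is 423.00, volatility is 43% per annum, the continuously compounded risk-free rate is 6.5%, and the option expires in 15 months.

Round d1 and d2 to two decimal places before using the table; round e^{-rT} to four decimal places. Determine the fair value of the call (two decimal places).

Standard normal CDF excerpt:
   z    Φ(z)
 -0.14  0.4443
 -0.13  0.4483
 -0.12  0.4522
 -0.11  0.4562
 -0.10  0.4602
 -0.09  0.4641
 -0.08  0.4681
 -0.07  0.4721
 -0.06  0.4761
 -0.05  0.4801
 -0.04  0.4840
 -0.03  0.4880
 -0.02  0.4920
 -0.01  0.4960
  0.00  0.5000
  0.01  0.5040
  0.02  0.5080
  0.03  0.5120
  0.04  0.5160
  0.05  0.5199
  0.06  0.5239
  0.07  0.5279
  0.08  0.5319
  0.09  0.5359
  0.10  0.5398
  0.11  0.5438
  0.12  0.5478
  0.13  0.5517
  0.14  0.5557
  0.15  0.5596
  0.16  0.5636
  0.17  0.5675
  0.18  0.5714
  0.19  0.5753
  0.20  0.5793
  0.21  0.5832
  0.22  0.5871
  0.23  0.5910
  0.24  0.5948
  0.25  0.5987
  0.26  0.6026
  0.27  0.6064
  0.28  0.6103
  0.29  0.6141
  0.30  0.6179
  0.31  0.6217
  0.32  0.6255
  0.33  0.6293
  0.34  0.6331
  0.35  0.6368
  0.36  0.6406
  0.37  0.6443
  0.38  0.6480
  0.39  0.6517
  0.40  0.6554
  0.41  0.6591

92.06

σ√T = 0.43·√1.25 = 0.4808
ln(S/K) + (r + σ²/2)T = ln(419/423) + (0.065 + 0.43²/2)·1.25 = -0.0095 + 0.1968 = 0.1873
d₁ = 0.1873 / 0.4808 = 0.3896 → 0.39
d₂ = d₁ − σ√T = 0.3896 − 0.4808 = -0.0911 → -0.09
exp(−rT) = exp(−0.065·1.25) = 0.9220
C = 419·N(0.39) − 423·0.9220·N(-0.09) = 419·0.6517 − 423·0.9220·0.4641 = 273.0623 − 181.0018 = 92.0605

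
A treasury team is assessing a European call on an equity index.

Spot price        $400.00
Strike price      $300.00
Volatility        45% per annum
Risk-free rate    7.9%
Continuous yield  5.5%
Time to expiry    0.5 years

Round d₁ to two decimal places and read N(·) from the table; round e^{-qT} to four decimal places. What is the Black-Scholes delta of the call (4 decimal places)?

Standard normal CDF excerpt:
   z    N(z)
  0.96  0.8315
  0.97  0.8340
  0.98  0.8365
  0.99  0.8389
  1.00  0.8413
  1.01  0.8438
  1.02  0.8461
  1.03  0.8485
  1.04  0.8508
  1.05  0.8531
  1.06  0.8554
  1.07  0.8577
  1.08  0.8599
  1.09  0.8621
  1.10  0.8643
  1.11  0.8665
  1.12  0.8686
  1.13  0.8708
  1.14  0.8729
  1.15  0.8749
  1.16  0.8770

σ√T = 0.45 × 0.7071 = 0.3182
d₁ = [ln(400/300) + (0.079 − 0.055 + 0.45²/2)·0.5] / 0.3182 = [0.2877 + 0.0626] / 0.3182 = 1.1009 → 1.10
N(d₁) = N(1.10) = 0.8643
Δ_call = e^(−qT)·N(d₁) = 0.9729·0.8643 = 0.8409

0.8409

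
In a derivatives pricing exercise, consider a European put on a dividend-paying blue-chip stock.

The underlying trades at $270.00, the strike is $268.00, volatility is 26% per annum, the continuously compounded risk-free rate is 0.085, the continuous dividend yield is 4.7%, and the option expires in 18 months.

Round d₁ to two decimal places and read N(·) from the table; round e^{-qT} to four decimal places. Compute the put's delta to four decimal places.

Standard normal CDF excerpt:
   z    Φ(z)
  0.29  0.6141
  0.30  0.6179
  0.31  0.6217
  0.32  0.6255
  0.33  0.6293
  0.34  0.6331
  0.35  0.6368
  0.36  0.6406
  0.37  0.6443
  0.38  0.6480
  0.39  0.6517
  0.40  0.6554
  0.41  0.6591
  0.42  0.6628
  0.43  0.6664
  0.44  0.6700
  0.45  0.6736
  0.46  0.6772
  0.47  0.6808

-0.3349

σ√T = 0.26 × 1.2247 = 0.3184
d₁ = [ln(270/268) + (0.085 − 0.047 + 0.26²/2)·1.5] / 0.3184 = [0.0074 + 0.1077] / 0.3184 = 0.3616 ⇒ 0.36
N(d₁) = N(0.36) = 0.6406
Δ_put = exp(−qT)·(N(d₁) − 1) = 0.9319·(0.6406 − 1) = -0.3349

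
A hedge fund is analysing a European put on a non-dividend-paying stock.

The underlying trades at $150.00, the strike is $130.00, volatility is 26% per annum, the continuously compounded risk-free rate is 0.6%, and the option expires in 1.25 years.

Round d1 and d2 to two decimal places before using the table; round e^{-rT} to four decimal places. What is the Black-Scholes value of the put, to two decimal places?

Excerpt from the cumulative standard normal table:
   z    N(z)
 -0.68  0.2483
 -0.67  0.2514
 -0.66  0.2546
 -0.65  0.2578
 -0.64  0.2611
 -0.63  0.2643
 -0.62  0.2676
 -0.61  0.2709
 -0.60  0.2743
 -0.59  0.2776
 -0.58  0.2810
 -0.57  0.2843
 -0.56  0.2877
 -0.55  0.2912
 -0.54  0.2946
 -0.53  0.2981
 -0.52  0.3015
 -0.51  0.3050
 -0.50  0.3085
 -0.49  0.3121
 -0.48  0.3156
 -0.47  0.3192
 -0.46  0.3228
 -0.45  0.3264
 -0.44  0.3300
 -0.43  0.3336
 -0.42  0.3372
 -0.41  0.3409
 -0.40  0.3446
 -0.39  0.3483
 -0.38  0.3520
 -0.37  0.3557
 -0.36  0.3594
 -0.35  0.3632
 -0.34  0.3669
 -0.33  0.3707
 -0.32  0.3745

$7.70

σ√T = 0.26·√1.25 = 0.2907
d₁ = [ln(150/130) + (0.006 + 0.26²/2)·1.25] / 0.2907 = [0.1431 + 0.0498] / 0.2907 = 0.6634 which rounds to 0.66
d₂ = d₁ − σ√T = 0.6634 − 0.2907 = 0.3727 which rounds to 0.37
exp(−rT) = exp(−0.006·1.25) = 0.9925
N(−d₂) = N(-0.37) = 0.3557;  N(−d₁) = N(-0.66) = 0.2546
P = 130·0.9925·0.3557 − 150·0.2546 = 45.8942 − 38.1900 = 7.7042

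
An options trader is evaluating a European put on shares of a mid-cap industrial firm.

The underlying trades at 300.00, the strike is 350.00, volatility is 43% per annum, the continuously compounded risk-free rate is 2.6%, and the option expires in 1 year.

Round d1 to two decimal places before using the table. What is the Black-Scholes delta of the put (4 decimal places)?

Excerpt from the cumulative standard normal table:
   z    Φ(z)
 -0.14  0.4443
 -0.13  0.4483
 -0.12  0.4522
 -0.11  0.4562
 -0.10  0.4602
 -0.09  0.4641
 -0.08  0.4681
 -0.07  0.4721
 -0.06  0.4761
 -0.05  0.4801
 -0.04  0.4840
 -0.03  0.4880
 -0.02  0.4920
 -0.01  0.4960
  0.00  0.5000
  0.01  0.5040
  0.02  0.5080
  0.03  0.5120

-0.5319

T = 1;  σ√T = 0.4300
d₁ = [ln(300/350) + (0.026 + 0.43²/2)·1] / 0.4300 = [-0.1542 + 0.1184] / 0.4300 = -0.0830 → -0.08
N(d₁) = N(-0.08) = 0.4681
Δ_put = N(d₁) − 1 = 0.4681 − 1 = -0.5319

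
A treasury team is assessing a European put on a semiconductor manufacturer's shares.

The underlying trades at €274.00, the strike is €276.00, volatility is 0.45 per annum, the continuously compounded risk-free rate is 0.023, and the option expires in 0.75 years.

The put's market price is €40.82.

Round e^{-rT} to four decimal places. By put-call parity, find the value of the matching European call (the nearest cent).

€43.54

exp(−rT) = exp(−0.023·0.75) = 0.9829
Put-call parity: C − P = S − K·e^(−rT) = 274 − 276·0.9829 = 274 − 271.2804 = 2.7196
C = P + (C − P) = 40.82 + (2.7196) = 43.5396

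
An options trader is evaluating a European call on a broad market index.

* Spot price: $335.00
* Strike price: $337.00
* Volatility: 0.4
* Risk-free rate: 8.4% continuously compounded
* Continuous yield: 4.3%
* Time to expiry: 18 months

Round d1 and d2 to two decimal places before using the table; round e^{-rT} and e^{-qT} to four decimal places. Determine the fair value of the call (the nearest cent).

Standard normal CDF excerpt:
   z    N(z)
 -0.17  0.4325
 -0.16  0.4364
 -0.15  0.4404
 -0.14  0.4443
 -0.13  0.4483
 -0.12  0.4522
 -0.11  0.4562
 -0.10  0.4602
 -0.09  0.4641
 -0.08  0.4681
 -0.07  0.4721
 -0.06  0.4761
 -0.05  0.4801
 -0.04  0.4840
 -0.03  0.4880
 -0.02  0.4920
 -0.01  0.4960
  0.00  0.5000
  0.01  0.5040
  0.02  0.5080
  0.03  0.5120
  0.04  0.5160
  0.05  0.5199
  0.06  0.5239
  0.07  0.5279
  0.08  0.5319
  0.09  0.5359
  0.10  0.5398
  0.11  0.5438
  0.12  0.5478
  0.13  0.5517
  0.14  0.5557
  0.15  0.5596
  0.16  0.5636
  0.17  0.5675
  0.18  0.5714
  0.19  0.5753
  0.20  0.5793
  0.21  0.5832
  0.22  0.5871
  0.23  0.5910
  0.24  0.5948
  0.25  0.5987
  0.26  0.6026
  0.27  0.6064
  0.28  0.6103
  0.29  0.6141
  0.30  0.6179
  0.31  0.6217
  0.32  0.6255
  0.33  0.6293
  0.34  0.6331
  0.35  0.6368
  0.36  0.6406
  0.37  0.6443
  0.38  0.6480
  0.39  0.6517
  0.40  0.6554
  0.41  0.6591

$68.00

T = 1.5;  σ√T = 0.4899
d₁ = [ln(335/337) + (0.084 − 0.043 + 0.4²/2)·1.5] / 0.4899 = [-0.0060 + 0.1815] / 0.4899 = 0.3583 which rounds to 0.36
d₂ = d₁ − σ√T = 0.3583 − 0.4899 = -0.1316 which rounds to -0.13
exp(−qT) = exp(−0.043·1.5) = 0.9375;  exp(−rT) = exp(−0.084·1.5) = 0.8816
N(d₁) = N(0.36) = 0.6406;  N(d₂) = N(-0.13) = 0.4483
C = 335·0.9375·0.6406 − 337·0.8816·0.4483 = 201.1884 − 133.1896 = 67.9989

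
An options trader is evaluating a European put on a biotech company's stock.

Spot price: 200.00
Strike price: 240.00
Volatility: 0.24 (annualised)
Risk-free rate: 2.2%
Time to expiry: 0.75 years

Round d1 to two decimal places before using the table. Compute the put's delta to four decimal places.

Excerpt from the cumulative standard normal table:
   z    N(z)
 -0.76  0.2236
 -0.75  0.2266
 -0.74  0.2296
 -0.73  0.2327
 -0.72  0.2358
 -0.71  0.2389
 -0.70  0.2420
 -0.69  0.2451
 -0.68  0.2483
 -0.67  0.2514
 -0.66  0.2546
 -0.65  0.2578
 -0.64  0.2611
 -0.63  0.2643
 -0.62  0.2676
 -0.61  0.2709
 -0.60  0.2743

σ√T = 0.24 × 0.8660 = 0.2078
d₁ = [ln(200/240) + (0.022 + 0.24²/2)·0.75] / 0.2078 = [-0.1823 + 0.0381] / 0.2078 = -0.6939 which rounds to -0.69
N(d₁) = N(-0.69) = 0.2451
Δ_put = N(d₁) − 1 = 0.2451 − 1 = -0.7549

-0.7549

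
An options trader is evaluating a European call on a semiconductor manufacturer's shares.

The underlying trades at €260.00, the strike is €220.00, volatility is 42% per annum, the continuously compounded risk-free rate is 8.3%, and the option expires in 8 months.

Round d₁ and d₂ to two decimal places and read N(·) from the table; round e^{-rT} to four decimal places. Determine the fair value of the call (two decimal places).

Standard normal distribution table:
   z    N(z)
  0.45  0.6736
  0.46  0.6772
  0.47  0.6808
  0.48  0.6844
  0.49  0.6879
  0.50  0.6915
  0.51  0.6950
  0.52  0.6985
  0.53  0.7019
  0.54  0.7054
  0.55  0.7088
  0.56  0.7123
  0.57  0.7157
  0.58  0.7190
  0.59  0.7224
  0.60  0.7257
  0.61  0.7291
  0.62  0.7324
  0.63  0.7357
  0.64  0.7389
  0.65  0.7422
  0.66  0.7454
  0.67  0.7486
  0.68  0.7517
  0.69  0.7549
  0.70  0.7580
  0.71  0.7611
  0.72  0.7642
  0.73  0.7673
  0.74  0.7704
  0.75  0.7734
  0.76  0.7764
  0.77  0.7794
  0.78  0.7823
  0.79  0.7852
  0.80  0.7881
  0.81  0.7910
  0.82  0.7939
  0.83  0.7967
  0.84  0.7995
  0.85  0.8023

σ√T = 0.42 × 0.8165 = 0.3429
d₁ = [ln(260/220) + (0.083 + 0.42²/2)·0.6667] / 0.3429 = [0.1671 + 0.1141] / 0.3429 = 0.8200 which rounds to 0.82
d₂ = d₁ − σ√T = 0.8200 − 0.3429 = 0.4770 which rounds to 0.48
e^(−rT) = e^(−0.083·0.6667) = 0.9462
N(d₁) = N(0.82) = 0.7939;  N(d₂) = N(0.48) = 0.6844
C = 260·0.7939 − 220·0.9462·0.6844 = 206.4140 − 142.4674 = 63.9466

€63.95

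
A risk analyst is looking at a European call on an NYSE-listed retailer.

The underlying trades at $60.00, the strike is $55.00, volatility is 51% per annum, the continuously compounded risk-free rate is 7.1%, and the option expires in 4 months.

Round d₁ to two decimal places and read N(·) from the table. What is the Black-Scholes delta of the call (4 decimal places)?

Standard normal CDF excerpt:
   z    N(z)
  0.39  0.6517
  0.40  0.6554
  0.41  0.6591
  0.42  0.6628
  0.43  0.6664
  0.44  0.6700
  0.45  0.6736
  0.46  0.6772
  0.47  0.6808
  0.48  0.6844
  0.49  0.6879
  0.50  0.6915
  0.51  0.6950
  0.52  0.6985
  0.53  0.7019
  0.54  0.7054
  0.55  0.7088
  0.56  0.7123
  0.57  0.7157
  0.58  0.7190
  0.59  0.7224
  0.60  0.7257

σ√T = 0.51 × 0.5774 = 0.2944
d₁ = [ln(60/55) + (0.071 + 0.51²/2)·0.3333] / 0.2944 = [0.0870 + 0.0670] / 0.2944 = 0.5231 ≈ 0.52
N(d₁) = N(0.52) = 0.6985
Δ_call = N(d₁) = 0.6985

0.6985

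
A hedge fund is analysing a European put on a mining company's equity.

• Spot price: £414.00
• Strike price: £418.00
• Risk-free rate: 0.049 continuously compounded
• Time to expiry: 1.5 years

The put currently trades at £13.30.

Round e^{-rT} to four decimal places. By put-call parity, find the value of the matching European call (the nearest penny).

e^(−rT) = e^(−0.049·1.5) = 0.9291
Put-call parity: C − P = S − K·e^(−rT) = 414 − 418·0.9291 = 414 − 388.3638 = 25.6362
C = P + (C − P) = 13.30 + (25.6362) = 38.9362

£38.94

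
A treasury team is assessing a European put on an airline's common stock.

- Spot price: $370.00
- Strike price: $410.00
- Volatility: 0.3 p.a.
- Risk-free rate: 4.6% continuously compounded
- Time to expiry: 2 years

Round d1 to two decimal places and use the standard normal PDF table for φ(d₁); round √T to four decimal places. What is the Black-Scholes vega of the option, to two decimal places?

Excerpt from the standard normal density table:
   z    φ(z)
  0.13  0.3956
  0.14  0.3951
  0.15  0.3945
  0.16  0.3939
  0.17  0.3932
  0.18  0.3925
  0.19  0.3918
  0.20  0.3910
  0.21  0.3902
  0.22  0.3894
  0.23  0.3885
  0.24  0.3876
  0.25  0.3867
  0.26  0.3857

σ√T = 0.3·√2 = 0.4243
d₁ = [ln(370/410) + (0.046 + 0.3²/2)·2] / 0.4243 = [-0.1027 + 0.1820] / 0.4243 = 0.1870 ⇒ 0.19
√T = √2 = 1.4142
φ(d₁) = φ(0.19) = 0.3918
vega = S·φ(d₁)·√T = 370·0.3918·1.4142 = 205.0109
(The call has the same vega.)

205.01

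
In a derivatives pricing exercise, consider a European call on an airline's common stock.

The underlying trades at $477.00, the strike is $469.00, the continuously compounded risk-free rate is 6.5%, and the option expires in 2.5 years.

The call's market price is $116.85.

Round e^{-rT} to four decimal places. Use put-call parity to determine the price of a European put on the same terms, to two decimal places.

exp(−rT) = exp(−0.065·2.5) = 0.8500
Put-call parity: C − P = S − K·e^(−rT) = 477 − 469·0.8500 = 477 − 398.6500 = 78.3500
P = C − (C − P) = 116.85 − (78.3500) = 38.5000

$38.50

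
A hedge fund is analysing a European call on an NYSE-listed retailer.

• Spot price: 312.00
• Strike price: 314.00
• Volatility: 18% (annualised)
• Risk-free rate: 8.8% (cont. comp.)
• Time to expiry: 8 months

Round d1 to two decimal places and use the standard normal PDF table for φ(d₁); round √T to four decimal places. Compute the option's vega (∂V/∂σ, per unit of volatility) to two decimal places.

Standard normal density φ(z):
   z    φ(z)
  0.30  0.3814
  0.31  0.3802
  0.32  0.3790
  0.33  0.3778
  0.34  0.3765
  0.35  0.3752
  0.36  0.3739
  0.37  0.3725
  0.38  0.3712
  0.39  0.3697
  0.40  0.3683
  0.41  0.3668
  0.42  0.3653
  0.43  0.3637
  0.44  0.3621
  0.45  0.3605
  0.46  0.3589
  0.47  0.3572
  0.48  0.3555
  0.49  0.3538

92.65

σ√T = 0.18·√0.6667 = 0.1470
d₁ = [ln(312/314) + (0.088 + ½·0.18²)·0.6667] / (σ√T) = (-0.0064 + 0.0695) / 0.1470 = 0.4292 which rounds to 0.43
√T = √0.6667 = 0.8165
φ(d₁) = φ(0.43) = 0.3637
vega = S·φ(d₁)·√T = 312·0.3637·0.8165 = 92.6518
(Call and put vega coincide under Black-Scholes.)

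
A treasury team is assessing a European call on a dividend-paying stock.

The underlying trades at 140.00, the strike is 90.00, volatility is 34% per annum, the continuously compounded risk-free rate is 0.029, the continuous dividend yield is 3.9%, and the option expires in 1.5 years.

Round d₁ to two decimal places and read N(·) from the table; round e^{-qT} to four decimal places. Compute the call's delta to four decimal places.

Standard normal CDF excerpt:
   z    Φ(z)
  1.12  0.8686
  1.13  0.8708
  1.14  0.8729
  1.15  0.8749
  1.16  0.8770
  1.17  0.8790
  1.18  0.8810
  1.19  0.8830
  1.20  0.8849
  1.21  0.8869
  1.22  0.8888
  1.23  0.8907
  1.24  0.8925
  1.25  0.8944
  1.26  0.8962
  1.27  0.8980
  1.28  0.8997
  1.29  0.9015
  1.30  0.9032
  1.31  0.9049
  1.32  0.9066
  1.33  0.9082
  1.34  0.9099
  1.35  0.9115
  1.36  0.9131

0.8401

T = 1.5;  σ√T = 0.4164
d₁ = [ln(140/90) + (0.029 − 0.039 + 0.34²/2)·1.5] / 0.4164 = [0.4418 + 0.0717] / 0.4164 = 1.2332 → 1.23
N(d₁) = N(1.23) = 0.8907
Δ_call = exp(−qT)·N(d₁) = 0.9432·0.8907 = 0.8401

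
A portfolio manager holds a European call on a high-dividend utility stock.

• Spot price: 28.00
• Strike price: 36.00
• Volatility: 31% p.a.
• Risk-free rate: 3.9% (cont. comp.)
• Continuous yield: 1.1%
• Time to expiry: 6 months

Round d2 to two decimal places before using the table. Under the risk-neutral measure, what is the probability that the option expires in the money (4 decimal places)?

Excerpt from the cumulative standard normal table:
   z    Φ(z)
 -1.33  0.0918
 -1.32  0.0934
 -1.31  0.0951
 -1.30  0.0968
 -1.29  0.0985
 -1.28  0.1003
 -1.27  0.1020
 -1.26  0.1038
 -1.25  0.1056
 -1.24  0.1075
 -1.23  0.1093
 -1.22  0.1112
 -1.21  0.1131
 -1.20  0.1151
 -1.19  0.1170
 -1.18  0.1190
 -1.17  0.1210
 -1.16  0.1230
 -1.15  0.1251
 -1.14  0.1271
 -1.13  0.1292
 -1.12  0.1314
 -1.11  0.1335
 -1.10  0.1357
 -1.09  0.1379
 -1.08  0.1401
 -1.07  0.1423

0.1170

T = 0.5;  σ√T = 0.2192
d₁ = [ln(28/36) + (0.039 − 0.011 + ½·0.31²)·0.5] / (σ√T) = (-0.2513 + 0.0380) / 0.2192 = -0.9730 → -0.97
d₂ = -0.9730 − 0.2192 = -1.1922 → -1.19
Pr(exercise) under Q = N(d₂) = 0.1170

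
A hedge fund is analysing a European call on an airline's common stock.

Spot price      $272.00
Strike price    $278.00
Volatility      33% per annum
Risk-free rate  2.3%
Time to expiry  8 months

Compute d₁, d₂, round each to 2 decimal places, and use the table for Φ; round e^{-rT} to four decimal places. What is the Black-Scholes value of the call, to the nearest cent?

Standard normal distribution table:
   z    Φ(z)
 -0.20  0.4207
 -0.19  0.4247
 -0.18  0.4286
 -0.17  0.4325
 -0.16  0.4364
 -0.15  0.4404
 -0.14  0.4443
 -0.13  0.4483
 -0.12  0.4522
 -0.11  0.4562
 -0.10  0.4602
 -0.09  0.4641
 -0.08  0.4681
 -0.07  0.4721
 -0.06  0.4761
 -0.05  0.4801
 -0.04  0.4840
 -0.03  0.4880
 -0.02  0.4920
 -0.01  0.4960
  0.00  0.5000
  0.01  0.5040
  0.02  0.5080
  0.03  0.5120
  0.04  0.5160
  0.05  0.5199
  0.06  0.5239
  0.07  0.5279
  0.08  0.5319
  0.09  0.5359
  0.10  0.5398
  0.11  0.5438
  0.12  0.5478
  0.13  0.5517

T = 0.6667;  σ√T = 0.2694
d₁ = [ln(272/278) + (0.023 + 0.33²/2)·0.6667] / 0.2694 = [-0.0218 + 0.0516] / 0.2694 = 0.1107 ≈ 0.11
d₂ = d₁ − σ√T = 0.1107 − 0.2694 = -0.1588 ≈ -0.16
e^(−rT) = e^(−0.023·0.6667) = 0.9848
N(d₁) = N(0.11) = 0.5438;  N(d₂) = N(-0.16) = 0.4364
C = 272·0.5438 − 278·0.9848·0.4364 = 147.9136 − 119.4751 = 28.4385

$28.44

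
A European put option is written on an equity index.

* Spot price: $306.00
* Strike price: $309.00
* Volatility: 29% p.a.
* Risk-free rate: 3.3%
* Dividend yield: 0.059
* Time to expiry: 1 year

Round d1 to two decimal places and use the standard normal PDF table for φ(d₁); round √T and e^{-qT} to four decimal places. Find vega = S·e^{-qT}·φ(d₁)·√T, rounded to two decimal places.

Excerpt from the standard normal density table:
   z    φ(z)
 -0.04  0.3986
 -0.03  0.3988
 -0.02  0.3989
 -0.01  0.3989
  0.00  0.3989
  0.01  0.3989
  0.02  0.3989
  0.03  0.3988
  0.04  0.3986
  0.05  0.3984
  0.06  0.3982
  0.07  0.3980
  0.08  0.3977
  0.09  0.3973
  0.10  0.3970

115.07

σ√T = 0.29·√1 = 0.2900
d₁ = [ln(306/309) + (0.033 − 0.059 + 0.29²/2)·1] / 0.2900 = [-0.0098 + 0.0161] / 0.2900 = 0.0217 which rounds to 0.02
√T = √1 = 1.0000
φ(d₁) = φ(0.02) = 0.3989
e^(−qT) = e^(−0.059·1) = 0.9427
vega = S·e^(−qT)·φ(d₁)·√T = 306·0.9427·0.3989·1.0000 = 115.0692
(Call and put vega coincide under Black-Scholes.)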